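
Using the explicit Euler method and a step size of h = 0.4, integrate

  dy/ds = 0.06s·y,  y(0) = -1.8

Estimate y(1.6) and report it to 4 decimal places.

Euler: y_{n+1} = y_n + h·f(s_n, y_n).
s=0.000000, y=-1.800000: f=0.000000 → y ← -1.800000 + 0.4·0.000000 = -1.800000
s=0.400000, y=-1.800000: f=-0.043200 → y ← -1.800000 + 0.4·(-0.043200) = -1.817280
s=0.800000, y=-1.817280: f=-0.087229 → y ← -1.817280 + 0.4·(-0.087229) = -1.852172
s=1.200000, y=-1.852172: f=-0.133356 → y ← -1.852172 + 0.4·(-0.133356) = -1.905514
y(1.6) ≈ -1.9055

-1.9055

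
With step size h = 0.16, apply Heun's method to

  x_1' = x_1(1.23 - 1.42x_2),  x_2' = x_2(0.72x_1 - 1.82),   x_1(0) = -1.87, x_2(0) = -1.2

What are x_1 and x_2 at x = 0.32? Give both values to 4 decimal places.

Heun on (x_1,x_2): k1 = f(x_n, state_n); k2 = f(x_n + h, state_n + h·k1); state_{n+1} = state_n + (h/2)·(k1 + k2).
0.000000: (-1.870000, -1.200000)
  k1 = (-5.486580, 3.799680)
  predictor → (-2.747853, -0.592051)
  k2 = (-5.690014, 2.248879)
  → (-2.764127, -0.716115)
0.160000: (-2.764127, -0.716115)
  k1 = (-6.210673, 2.728522)
  predictor → (-3.757835, -0.279552)
  k2 = (-6.113860, 1.265151)
  → (-3.750090, -0.396621)
(x_1(0.32), x_2(0.32)) ≈ (-3.7501, -0.3966)

-3.7501, -0.3966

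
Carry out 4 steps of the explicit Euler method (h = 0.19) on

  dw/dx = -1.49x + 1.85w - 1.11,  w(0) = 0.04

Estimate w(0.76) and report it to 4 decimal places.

-1.6733

Euler: w_{n+1} = w_n + h·f(x_n, w_n).
x=0.000000, w=0.040000: f=-1.036000 → w ← 0.040000 + 0.19·(-1.036000) = -0.156840
x=0.190000, w=-0.156840: f=-1.683254 → w ← -0.156840 + 0.19·(-1.683254) = -0.476658
x=0.380000, w=-0.476658: f=-2.558018 → w ← -0.476658 + 0.19·(-2.558018) = -0.962682
x=0.570000, w=-0.962682: f=-3.740261 → w ← -0.962682 + 0.19·(-3.740261) = -1.673331
w(0.76) ≈ -1.6733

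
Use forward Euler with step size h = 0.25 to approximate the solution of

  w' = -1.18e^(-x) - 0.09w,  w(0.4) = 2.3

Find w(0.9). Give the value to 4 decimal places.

Euler: w_{n+1} = w_n + h·f(x_n, w_n).
x=0.400000, w=2.300000: f=-0.997978 → w ← 2.300000 + 0.25·(-0.997978) = 2.050506
x=0.650000, w=2.050506: f=-0.800560 → w ← 2.050506 + 0.25·(-0.800560) = 1.850366
w(0.9) ≈ 1.8504

1.8504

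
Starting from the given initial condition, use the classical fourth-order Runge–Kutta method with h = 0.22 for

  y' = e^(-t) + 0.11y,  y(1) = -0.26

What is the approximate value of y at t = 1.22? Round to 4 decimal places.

-0.1928

RK4: k1 = f(t_n, y_n); k2 = f(t_n + h/2, y_n + (h/2)·k1); k3 = f(t_n + h/2, y_n + (h/2)·k2); k4 = f(t_n + h, y_n + h·k3); y_{n+1} = y_n + (h/6)·(k1 + 2k2 + 2k3 + k4).
t=1.000000, y=-0.260000:
  k1 = f(1.000000, -0.260000) = 0.339279
  k2 = f(1.110000, -0.222679) = 0.305064
  k3 = f(1.110000, -0.226443) = 0.304650
  k4 = f(1.220000, -0.192977) = 0.274003
  y ← -0.260000 + (0.22/6)·(k1 + 2k2 + 2k3 + k4) = -0.192801
y(1.22) ≈ -0.1928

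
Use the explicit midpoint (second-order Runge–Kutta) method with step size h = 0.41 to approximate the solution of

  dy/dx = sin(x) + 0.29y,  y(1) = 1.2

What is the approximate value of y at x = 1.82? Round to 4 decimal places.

2.4092

Midpoint: k1 = f(x_n, y_n); k2 = f(x_n + h/2, y_n + (h/2)·k1); y_{n+1} = y_n + h·k2.
x=1.000000, y=1.200000:
  k1 = f(1.000000, 1.200000) = 1.189471
  k2 = f(1.205000, 1.443842) = 1.352553
  y ← 1.200000 + 0.41·1.352553 = 1.754547
x=1.410000, y=1.754547:
  k1 = f(1.410000, 1.754547) = 1.495919
  k2 = f(1.615000, 2.061210) = 1.596774
  y ← 1.754547 + 0.41·1.596774 = 2.409224
y(1.82) ≈ 2.4092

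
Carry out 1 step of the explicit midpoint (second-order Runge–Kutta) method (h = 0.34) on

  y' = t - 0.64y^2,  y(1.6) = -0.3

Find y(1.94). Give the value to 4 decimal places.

0.3015

Midpoint: k1 = f(t_n, y_n); k2 = f(t_n + h/2, y_n + (h/2)·k1); y_{n+1} = y_n + h·k2.
t=1.600000, y=-0.300000:
  k1 = f(1.600000, -0.300000) = 1.542400
  k2 = f(1.770000, -0.037792) = 1.769086
  y ← -0.300000 + 0.34·1.769086 = 0.301489
y(1.94) ≈ 0.3015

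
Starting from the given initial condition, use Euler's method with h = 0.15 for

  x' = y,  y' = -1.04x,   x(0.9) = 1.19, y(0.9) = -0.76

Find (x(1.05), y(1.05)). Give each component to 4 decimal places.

Euler on (x,y): x_{n+1} = x_n + h·x', y_{n+1} = y_n + h·y'.
0.900000: (1.190000, -0.760000); f=(-0.760000, -1.237600) → (1.076000, -0.945640)
(x(1.05), y(1.05)) ≈ (1.0760, -0.9456)

1.0760, -0.9456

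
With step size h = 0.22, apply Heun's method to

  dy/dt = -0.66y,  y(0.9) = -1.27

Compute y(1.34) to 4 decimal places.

-0.9510

Heun: k1 = f(t_n, y_n); k2 = f(t_n + h, y_n + h·k1); y_{n+1} = y_n + (h/2)·(k1 + k2).
t=0.900000, y=-1.270000:
  k1 = f(0.900000, -1.270000) = 0.838200
  k2 = f(1.120000, -1.085596) = 0.716493
  y ← -1.270000 + (0.22/2)·(0.838200 + 0.716493) = -1.098984
t=1.120000, y=-1.098984:
  k1 = f(1.120000, -1.098984) = 0.725329
  k2 = f(1.340000, -0.939411) = 0.620011
  y ← -1.098984 + (0.22/2)·(0.725329 + 0.620011) = -0.950996
y(1.34) ≈ -0.9510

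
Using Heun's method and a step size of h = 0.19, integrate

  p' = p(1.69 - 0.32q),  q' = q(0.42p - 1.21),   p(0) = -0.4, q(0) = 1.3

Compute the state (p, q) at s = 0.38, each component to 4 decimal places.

Heun on (p,q): k1 = f(s_n, state_n); k2 = f(s_n + h, state_n + h·k1); state_{n+1} = state_n + (h/2)·(k1 + k2).
0.000000: (-0.400000, 1.300000)
  k1 = (-0.509600, -1.791400)
  predictor → (-0.496824, 0.959634)
  k2 = (-0.687066, -1.361400)
  → (-0.513683, 1.000484)
0.190000: (-0.513683, 1.000484)
  k1 = (-0.703667, -1.426437)
  predictor → (-0.647380, 0.729461)
  k2 = (-0.942956, -1.080988)
  → (-0.670112, 0.762279)
(p(0.38), q(0.38)) ≈ (-0.6701, 0.7623)

-0.6701, 0.7623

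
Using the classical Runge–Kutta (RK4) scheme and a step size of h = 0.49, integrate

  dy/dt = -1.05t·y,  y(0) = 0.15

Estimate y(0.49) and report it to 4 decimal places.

0.1322

RK4: k1 = f(t_n, y_n); k2 = f(t_n + h/2, y_n + (h/2)·k1); k3 = f(t_n + h/2, y_n + (h/2)·k2); k4 = f(t_n + h, y_n + h·k3); y_{n+1} = y_n + (h/6)·(k1 + 2k2 + 2k3 + k4).
t=0.000000, y=0.150000:
  k1 = f(0.000000, 0.150000) = 0.000000
  k2 = f(0.245000, 0.150000) = -0.038587
  k3 = f(0.245000, 0.140546) = -0.036155
  k4 = f(0.490000, 0.132284) = -0.068060
  y ← 0.150000 + (0.49/6)·(k1 + 2k2 + 2k3 + k4) = 0.132234
y(0.49) ≈ 0.1322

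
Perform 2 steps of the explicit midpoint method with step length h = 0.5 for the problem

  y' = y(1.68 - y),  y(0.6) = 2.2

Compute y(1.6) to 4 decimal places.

1.8390

Midpoint: k1 = f(s_n, y_n); k2 = f(s_n + h/2, y_n + (h/2)·k1); y_{n+1} = y_n + h·k2.
s=0.600000, y=2.200000:
  k1 = f(0.600000, 2.200000) = -1.144000
  k2 = f(0.850000, 1.914000) = -0.447876
  y ← 2.200000 + 0.5·(-0.447876) = 1.976062
s=1.100000, y=1.976062:
  k1 = f(1.100000, 1.976062) = -0.585037
  k2 = f(1.350000, 1.829803) = -0.274110
  y ← 1.976062 + 0.5·(-0.274110) = 1.839007
y(1.6) ≈ 1.8390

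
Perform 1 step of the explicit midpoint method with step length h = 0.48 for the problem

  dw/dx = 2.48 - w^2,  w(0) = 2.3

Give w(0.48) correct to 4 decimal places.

Midpoint: k1 = f(x_n, w_n); k2 = f(x_n + h/2, w_n + (h/2)·k1); w_{n+1} = w_n + h·k2.
x=0.000000, w=2.300000:
  k1 = f(0.000000, 2.300000) = -2.810000
  k2 = f(0.240000, 1.625600) = -0.162575
  w ← 2.300000 + 0.48·(-0.162575) = 2.221964
w(0.48) ≈ 2.2220

2.2220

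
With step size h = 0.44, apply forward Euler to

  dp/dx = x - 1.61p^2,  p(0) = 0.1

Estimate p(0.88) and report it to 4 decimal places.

0.2804

Euler: p_{n+1} = p_n + h·f(x_n, p_n).
x=0.000000, p=0.100000: f=-0.016100 → p ← 0.100000 + 0.44·(-0.016100) = 0.092916
x=0.440000, p=0.092916: f=0.426100 → p ← 0.092916 + 0.44·0.426100 = 0.280400
p(0.88) ≈ 0.2804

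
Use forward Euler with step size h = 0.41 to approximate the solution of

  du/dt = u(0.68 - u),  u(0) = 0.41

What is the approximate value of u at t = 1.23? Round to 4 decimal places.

0.5346

Euler: u_{n+1} = u_n + h·f(t_n, u_n).
t=0.000000, u=0.410000: f=0.110700 → u ← 0.410000 + 0.41·0.110700 = 0.455387
t=0.410000, u=0.455387: f=0.102286 → u ← 0.455387 + 0.41·0.102286 = 0.497324
t=0.820000, u=0.497324: f=0.090849 → u ← 0.497324 + 0.41·0.090849 = 0.534572
u(1.23) ≈ 0.5346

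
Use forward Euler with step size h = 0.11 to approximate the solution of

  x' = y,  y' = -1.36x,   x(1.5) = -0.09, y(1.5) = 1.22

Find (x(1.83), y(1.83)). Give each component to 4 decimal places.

0.3148, 1.1999

Euler on (x,y): x_{n+1} = x_n + h·x', y_{n+1} = y_n + h·y'.
1.500000: (-0.090000, 1.220000); f=(1.220000, 0.122400) → (0.044200, 1.233464)
1.610000: (0.044200, 1.233464); f=(1.233464, -0.060112) → (0.179881, 1.226852)
1.720000: (0.179881, 1.226852); f=(1.226852, -0.244638) → (0.314835, 1.199941)
(x(1.83), y(1.83)) ≈ (0.3148, 1.1999)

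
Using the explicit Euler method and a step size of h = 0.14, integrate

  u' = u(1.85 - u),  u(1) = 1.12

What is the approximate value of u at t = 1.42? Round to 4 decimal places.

Euler: u_{n+1} = u_n + h·f(t_n, u_n).
t=1.000000, u=1.120000: f=0.817600 → u ← 1.120000 + 0.14·0.817600 = 1.234464
t=1.140000, u=1.234464: f=0.759857 → u ← 1.234464 + 0.14·0.759857 = 1.340844
t=1.280000, u=1.340844: f=0.682699 → u ← 1.340844 + 0.14·0.682699 = 1.436422
u(1.42) ≈ 1.4364

1.4364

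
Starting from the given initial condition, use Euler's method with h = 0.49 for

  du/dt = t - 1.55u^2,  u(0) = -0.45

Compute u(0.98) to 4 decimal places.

-0.6406

Euler: u_{n+1} = u_n + h·f(t_n, u_n).
t=0.000000, u=-0.450000: f=-0.313875 → u ← -0.450000 + 0.49·(-0.313875) = -0.603799
t=0.490000, u=-0.603799: f=-0.075088 → u ← -0.603799 + 0.49·(-0.075088) = -0.640592
u(0.98) ≈ -0.6406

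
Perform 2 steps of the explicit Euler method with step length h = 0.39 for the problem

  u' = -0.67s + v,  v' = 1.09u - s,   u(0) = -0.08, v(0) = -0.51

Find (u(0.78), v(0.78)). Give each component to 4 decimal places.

-0.5930, -0.8147

Euler on (u,v): u_{n+1} = u_n + h·u', v_{n+1} = v_n + h·v'.
0.000000: (-0.080000, -0.510000); f=(-0.510000, -0.087200) → (-0.278900, -0.544008)
0.390000: (-0.278900, -0.544008); f=(-0.805308, -0.694001) → (-0.592970, -0.814668)
(u(0.78), v(0.78)) ≈ (-0.5930, -0.8147)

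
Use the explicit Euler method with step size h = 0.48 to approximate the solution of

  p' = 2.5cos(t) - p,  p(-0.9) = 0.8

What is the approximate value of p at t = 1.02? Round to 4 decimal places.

Euler: p_{n+1} = p_n + h·f(t_n, p_n).
t=-0.900000, p=0.800000: f=0.754025 → p ← 0.800000 + 0.48·0.754025 = 1.161932
t=-0.420000, p=1.161932: f=1.120790 → p ← 1.161932 + 0.48·1.120790 = 1.699911
t=0.060000, p=1.699911: f=0.795590 → p ← 1.699911 + 0.48·0.795590 = 2.081795
t=0.540000, p=2.081795: f=0.062477 → p ← 2.081795 + 0.48·0.062477 = 2.111784
p(1.02) ≈ 2.1118

2.1118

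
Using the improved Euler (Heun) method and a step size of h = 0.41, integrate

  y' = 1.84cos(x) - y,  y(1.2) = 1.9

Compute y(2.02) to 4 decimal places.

0.7351

Heun: k1 = f(x_n, y_n); k2 = f(x_n + h, y_n + h·k1); y_{n+1} = y_n + (h/2)·(k1 + k2).
x=1.200000, y=1.900000:
  k1 = f(1.200000, 1.900000) = -1.233262
  k2 = f(1.610000, 1.394363) = -1.466479
  y ← 1.900000 + (0.41/2)·(-1.233262 + (-1.466479)) = 1.346553
x=1.610000, y=1.346553:
  k1 = f(1.610000, 1.346553) = -1.418669
  k2 = f(2.020000, 0.764899) = -1.563916
  y ← 1.346553 + (0.41/2)·(-1.418669 + (-1.563916)) = 0.735123
y(2.02) ≈ 0.7351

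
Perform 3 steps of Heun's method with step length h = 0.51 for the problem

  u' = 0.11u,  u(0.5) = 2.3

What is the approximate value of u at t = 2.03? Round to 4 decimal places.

2.7213

Heun: k1 = f(t_n, u_n); k2 = f(t_n + h, u_n + h·k1); u_{n+1} = u_n + (h/2)·(k1 + k2).
t=0.500000, u=2.300000:
  k1 = f(0.500000, 2.300000) = 0.253000
  k2 = f(1.010000, 2.429030) = 0.267193
  u ← 2.300000 + (0.51/2)·(0.253000 + 0.267193) = 2.432649
t=1.010000, u=2.432649:
  k1 = f(1.010000, 2.432649) = 0.267591
  k2 = f(1.520000, 2.569121) = 0.282603
  u ← 2.432649 + (0.51/2)·(0.267591 + 0.282603) = 2.572949
t=1.520000, u=2.572949:
  k1 = f(1.520000, 2.572949) = 0.283024
  k2 = f(2.030000, 2.717291) = 0.298902
  u ← 2.572949 + (0.51/2)·(0.283024 + 0.298902) = 2.721340
u(2.03) ≈ 2.7213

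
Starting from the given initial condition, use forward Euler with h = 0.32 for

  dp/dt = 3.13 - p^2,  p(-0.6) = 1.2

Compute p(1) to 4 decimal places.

1.7692

Euler: p_{n+1} = p_n + h·f(t_n, p_n).
t=-0.600000, p=1.200000: f=1.690000 → p ← 1.200000 + 0.32·1.690000 = 1.740800
t=-0.280000, p=1.740800: f=0.099615 → p ← 1.740800 + 0.32·0.099615 = 1.772677
t=0.040000, p=1.772677: f=-0.012383 → p ← 1.772677 + 0.32·(-0.012383) = 1.768714
t=0.360000, p=1.768714: f=0.001650 → p ← 1.768714 + 0.32·0.001650 = 1.769242
t=0.680000, p=1.769242: f=-0.000218 → p ← 1.769242 + 0.32·(-0.000218) = 1.769172
p(1) ≈ 1.7692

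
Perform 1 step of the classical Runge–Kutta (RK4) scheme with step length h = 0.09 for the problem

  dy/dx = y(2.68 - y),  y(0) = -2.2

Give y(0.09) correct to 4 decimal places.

RK4: k1 = f(x_n, y_n); k2 = f(x_n + h/2, y_n + (h/2)·k1); k3 = f(x_n + h/2, y_n + (h/2)·k2); k4 = f(x_n + h, y_n + h·k3); y_{n+1} = y_n + (h/6)·(k1 + 2k2 + 2k3 + k4).
x=0.000000, y=-2.200000:
  k1 = f(0.000000, -2.200000) = -10.736000
  k2 = f(0.045000, -2.683120) = -14.389895
  k3 = f(0.045000, -2.847545) = -15.739935
  k4 = f(0.090000, -3.616594) = -22.772226
  y ← -2.200000 + (0.09/6)·(k1 + 2k2 + 2k3 + k4) = -3.606518
y(0.09) ≈ -3.6065

-3.6065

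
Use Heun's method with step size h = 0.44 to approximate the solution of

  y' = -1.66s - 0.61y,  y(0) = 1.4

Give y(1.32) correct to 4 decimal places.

-0.5156

Heun: k1 = f(s_n, y_n); k2 = f(s_n + h, y_n + h·k1); y_{n+1} = y_n + (h/2)·(k1 + k2).
s=0.000000, y=1.400000:
  k1 = f(0.000000, 1.400000) = -0.854000
  k2 = f(0.440000, 1.024240) = -1.355186
  y ← 1.400000 + (0.44/2)·(-0.854000 + (-1.355186)) = 0.913979
s=0.440000, y=0.913979:
  k1 = f(0.440000, 0.913979) = -1.287927
  k2 = f(0.880000, 0.347291) = -1.672648
  y ← 0.913979 + (0.44/2)·(-1.287927 + (-1.672648)) = 0.262653
s=0.880000, y=0.262653:
  k1 = f(0.880000, 0.262653) = -1.621018
  k2 = f(1.320000, -0.450595) = -1.916337
  y ← 0.262653 + (0.44/2)·(-1.621018 + (-1.916337)) = -0.515566
y(1.32) ≈ -0.5156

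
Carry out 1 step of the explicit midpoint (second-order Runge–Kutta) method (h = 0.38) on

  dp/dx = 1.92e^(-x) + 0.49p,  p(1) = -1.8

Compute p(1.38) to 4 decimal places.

Midpoint: k1 = f(x_n, p_n); k2 = f(x_n + h/2, p_n + (h/2)·k1); p_{n+1} = p_n + h·k2.
x=1.000000, p=-1.800000:
  k1 = f(1.000000, -1.800000) = -0.175671
  k2 = f(1.190000, -1.833378) = -0.314250
  p ← -1.800000 + 0.38·(-0.314250) = -1.919415
p(1.38) ≈ -1.9194

-1.9194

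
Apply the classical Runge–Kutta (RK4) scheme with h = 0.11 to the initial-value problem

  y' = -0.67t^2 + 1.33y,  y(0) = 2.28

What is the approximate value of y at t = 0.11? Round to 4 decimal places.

2.6389

RK4: k1 = f(t_n, y_n); k2 = f(t_n + h/2, y_n + (h/2)·k1); k3 = f(t_n + h/2, y_n + (h/2)·k2); k4 = f(t_n + h, y_n + h·k3); y_{n+1} = y_n + (h/6)·(k1 + 2k2 + 2k3 + k4).
t=0.000000, y=2.280000:
  k1 = f(0.000000, 2.280000) = 3.032400
  k2 = f(0.055000, 2.446782) = 3.252193
  k3 = f(0.055000, 2.458871) = 3.268271
  k4 = f(0.110000, 2.639510) = 3.502441
  y ← 2.280000 + (0.11/6)·(k1 + 2k2 + 2k3 + k4) = 2.638889
y(0.11) ≈ 2.6389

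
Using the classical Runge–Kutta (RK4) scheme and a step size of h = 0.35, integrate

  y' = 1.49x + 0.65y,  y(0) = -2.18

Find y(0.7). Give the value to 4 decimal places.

RK4: k1 = f(x_n, y_n); k2 = f(x_n + h/2, y_n + (h/2)·k1); k3 = f(x_n + h/2, y_n + (h/2)·k2); k4 = f(x_n + h, y_n + h·k3); y_{n+1} = y_n + (h/6)·(k1 + 2k2 + 2k3 + k4).
x=0.000000, y=-2.180000:
  k1 = f(0.000000, -2.180000) = -1.417000
  k2 = f(0.175000, -2.427975) = -1.317434
  k3 = f(0.175000, -2.410551) = -1.306108
  k4 = f(0.350000, -2.637138) = -1.192640
  y ← -2.180000 + (0.35/6)·(k1 + 2k2 + 2k3 + k4) = -2.638309
x=0.350000, y=-2.638309:
  k1 = f(0.350000, -2.638309) = -1.193401
  k2 = f(0.525000, -2.847154) = -1.068400
  k3 = f(0.525000, -2.825279) = -1.054181
  k4 = f(0.700000, -3.007272) = -0.911727
  y ← -2.638309 + (0.35/6)·(k1 + 2k2 + 2k3 + k4) = -3.008742
y(0.7) ≈ -3.0087

-3.0087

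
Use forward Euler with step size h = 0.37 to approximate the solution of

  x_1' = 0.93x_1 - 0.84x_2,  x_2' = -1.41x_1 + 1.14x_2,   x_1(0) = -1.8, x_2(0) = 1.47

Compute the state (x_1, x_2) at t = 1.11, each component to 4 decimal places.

-8.2666, 10.7649

Euler on (x_1,x_2): x_1_{n+1} = x_1_n + h·x_1', x_2_{n+1} = x_2_n + h·x_2'.
0.000000: (-1.800000, 1.470000); f=(-2.908800, 4.213800) → (-2.876256, 3.029106)
0.370000: (-2.876256, 3.029106); f=(-5.219367, 7.508702) → (-4.807422, 5.807326)
0.740000: (-4.807422, 5.807326); f=(-9.349056, 13.398816) → (-8.266573, 10.764888)
(x_1(1.11), x_2(1.11)) ≈ (-8.2666, 10.7649)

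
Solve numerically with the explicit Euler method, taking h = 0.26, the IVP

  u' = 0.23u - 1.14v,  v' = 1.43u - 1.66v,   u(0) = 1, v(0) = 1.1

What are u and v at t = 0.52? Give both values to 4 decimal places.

0.4821, 0.8395

Euler on (u,v): u_{n+1} = u_n + h·u', v_{n+1} = v_n + h·v'.
0.000000: (1.000000, 1.100000); f=(-1.024000, -0.396000) → (0.733760, 0.997040)
0.260000: (0.733760, 0.997040); f=(-0.967861, -0.605810) → (0.482116, 0.839530)
(u(0.52), v(0.52)) ≈ (0.4821, 0.8395)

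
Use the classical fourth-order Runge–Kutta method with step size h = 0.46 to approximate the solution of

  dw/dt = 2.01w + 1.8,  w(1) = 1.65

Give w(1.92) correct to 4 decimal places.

RK4: k1 = f(t_n, w_n); k2 = f(t_n + h/2, w_n + (h/2)·k1); k3 = f(t_n + h/2, w_n + (h/2)·k2); k4 = f(t_n + h, w_n + h·k3); w_{n+1} = w_n + (h/6)·(k1 + 2k2 + 2k3 + k4).
t=1.000000, w=1.650000:
  k1 = f(1.000000, 1.650000) = 5.116500
  k2 = f(1.230000, 2.826795) = 7.481858
  k3 = f(1.230000, 3.370827) = 8.575363
  k4 = f(1.460000, 5.594667) = 13.045281
  w ← 1.650000 + (0.46/6)·(k1 + 2k2 + 2k3 + k4) = 5.504510
t=1.460000, w=5.504510:
  k1 = f(1.460000, 5.504510) = 12.864066
  k2 = f(1.690000, 8.463246) = 18.811124
  k3 = f(1.690000, 9.831069) = 21.560448
  k4 = f(1.920000, 15.422317) = 32.798856
  w ← 5.504510 + (0.46/6)·(k1 + 2k2 + 2k3 + k4) = 15.195642
w(1.92) ≈ 15.1956

15.1956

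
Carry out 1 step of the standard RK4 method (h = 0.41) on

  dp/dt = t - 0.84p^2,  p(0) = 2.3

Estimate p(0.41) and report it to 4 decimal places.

1.3386

RK4: k1 = f(t_n, p_n); k2 = f(t_n + h/2, p_n + (h/2)·k1); k3 = f(t_n + h/2, p_n + (h/2)·k2); k4 = f(t_n + h, p_n + h·k3); p_{n+1} = p_n + (h/6)·(k1 + 2k2 + 2k3 + k4).
t=0.000000, p=2.300000:
  k1 = f(0.000000, 2.300000) = -4.443600
  k2 = f(0.205000, 1.389062) = -1.415774
  k3 = f(0.205000, 2.009766) = -3.187895
  k4 = f(0.410000, 0.992963) = -0.418220
  p ← 2.300000 + (0.41/6)·(k1 + 2k2 + 2k3 + k4) = 1.338608
p(0.41) ≈ 1.3386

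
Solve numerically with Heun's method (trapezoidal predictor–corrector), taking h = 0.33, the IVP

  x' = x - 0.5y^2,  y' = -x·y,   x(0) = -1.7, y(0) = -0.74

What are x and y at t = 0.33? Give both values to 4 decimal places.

Heun on (x,y): k1 = f(t_n, state_n); k2 = f(t_n + h, state_n + h·k1); state_{n+1} = state_n + (h/2)·(k1 + k2).
0.000000: (-1.700000, -0.740000)
  k1 = (-1.973800, -1.258000)
  predictor → (-2.351354, -1.155140)
  k2 = (-3.018528, -2.716143)
  → (-2.523734, -1.395734)
(x(0.33), y(0.33)) ≈ (-2.5237, -1.3957)

-2.5237, -1.3957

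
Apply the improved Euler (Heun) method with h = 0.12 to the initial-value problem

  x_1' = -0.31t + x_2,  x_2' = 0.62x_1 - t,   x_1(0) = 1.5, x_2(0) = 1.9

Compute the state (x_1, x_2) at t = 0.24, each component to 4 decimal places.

Heun on (x_1,x_2): k1 = f(t_n, state_n); k2 = f(t_n + h, state_n + h·k1); state_{n+1} = state_n + (h/2)·(k1 + k2).
0.000000: (1.500000, 1.900000)
  k1 = (1.900000, 0.930000)
  predictor → (1.728000, 2.011600)
  k2 = (1.974400, 0.951360)
  → (1.732464, 2.012882)
0.120000: (1.732464, 2.012882)
  k1 = (1.975682, 0.954128)
  predictor → (1.969546, 2.127377)
  k2 = (2.052977, 0.981118)
  → (1.974184, 2.128996)
(x_1(0.24), x_2(0.24)) ≈ (1.9742, 2.1290)

1.9742, 2.1290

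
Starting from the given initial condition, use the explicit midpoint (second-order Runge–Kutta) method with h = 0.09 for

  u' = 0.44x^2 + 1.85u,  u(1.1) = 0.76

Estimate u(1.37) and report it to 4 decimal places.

1.4795

Midpoint: k1 = f(x_n, u_n); k2 = f(x_n + h/2, u_n + (h/2)·k1); u_{n+1} = u_n + h·k2.
x=1.100000, u=0.760000:
  k1 = f(1.100000, 0.760000) = 1.938400
  k2 = f(1.145000, 0.847228) = 2.144223
  u ← 0.760000 + 0.09·2.144223 = 0.952980
x=1.190000, u=0.952980:
  k1 = f(1.190000, 0.952980) = 2.386097
  k2 = f(1.235000, 1.060354) = 2.632755
  u ← 0.952980 + 0.09·2.632755 = 1.189928
x=1.280000, u=1.189928:
  k1 = f(1.280000, 1.189928) = 2.922263
  k2 = f(1.325000, 1.321430) = 3.217120
  u ← 1.189928 + 0.09·3.217120 = 1.479469
u(1.37) ≈ 1.4795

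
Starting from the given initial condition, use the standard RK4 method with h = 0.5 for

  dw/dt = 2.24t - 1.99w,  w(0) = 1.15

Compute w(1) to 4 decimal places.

0.8034

RK4: k1 = f(t_n, w_n); k2 = f(t_n + h/2, w_n + (h/2)·k1); k3 = f(t_n + h/2, w_n + (h/2)·k2); k4 = f(t_n + h, w_n + h·k3); w_{n+1} = w_n + (h/6)·(k1 + 2k2 + 2k3 + k4).
t=0.000000, w=1.150000:
  k1 = f(0.000000, 1.150000) = -2.288500
  k2 = f(0.250000, 0.577875) = -0.589971
  k3 = f(0.250000, 1.002507) = -1.434989
  k4 = f(0.500000, 0.432505) = 0.259314
  w ← 1.150000 + (0.5/6)·(k1 + 2k2 + 2k3 + k4) = 0.643408
t=0.500000, w=0.643408:
  k1 = f(0.500000, 0.643408) = -0.160381
  k2 = f(0.750000, 0.603312) = 0.479408
  k3 = f(0.750000, 0.763260) = 0.161113
  k4 = f(1.000000, 0.723964) = 0.799311
  w ← 0.643408 + (0.5/6)·(k1 + 2k2 + 2k3 + k4) = 0.803405
w(1) ≈ 0.8034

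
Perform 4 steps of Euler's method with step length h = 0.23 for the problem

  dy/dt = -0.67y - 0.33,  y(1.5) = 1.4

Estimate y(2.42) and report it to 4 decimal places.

0.4765

Euler: y_{n+1} = y_n + h·f(t_n, y_n).
t=1.500000, y=1.400000: f=-1.268000 → y ← 1.400000 + 0.23·(-1.268000) = 1.108360
t=1.730000, y=1.108360: f=-1.072601 → y ← 1.108360 + 0.23·(-1.072601) = 0.861662
t=1.960000, y=0.861662: f=-0.907313 → y ← 0.861662 + 0.23·(-0.907313) = 0.652980
t=2.190000, y=0.652980: f=-0.767496 → y ← 0.652980 + 0.23·(-0.767496) = 0.476455
y(2.42) ≈ 0.4765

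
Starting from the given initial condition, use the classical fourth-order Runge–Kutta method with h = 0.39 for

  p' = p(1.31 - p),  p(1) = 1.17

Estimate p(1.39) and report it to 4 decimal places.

1.2222

RK4: k1 = f(x_n, p_n); k2 = f(x_n + h/2, p_n + (h/2)·k1); k3 = f(x_n + h/2, p_n + (h/2)·k2); k4 = f(x_n + h, p_n + h·k3); p_{n+1} = p_n + (h/6)·(k1 + 2k2 + 2k3 + k4).
x=1.000000, p=1.170000:
  k1 = f(1.000000, 1.170000) = 0.163800
  k2 = f(1.195000, 1.201941) = 0.129881
  k3 = f(1.195000, 1.195327) = 0.137072
  k4 = f(1.390000, 1.223458) = 0.105880
  p ← 1.170000 + (0.39/6)·(k1 + 2k2 + 2k3 + k4) = 1.222233
p(1.39) ≈ 1.2222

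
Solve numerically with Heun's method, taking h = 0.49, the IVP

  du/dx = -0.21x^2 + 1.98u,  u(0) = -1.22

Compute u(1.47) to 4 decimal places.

-18.2032

Heun: k1 = f(x_n, u_n); k2 = f(x_n + h, u_n + h·k1); u_{n+1} = u_n + (h/2)·(k1 + k2).
x=0.000000, u=-1.220000:
  k1 = f(0.000000, -1.220000) = -2.415600
  k2 = f(0.490000, -2.403644) = -4.809636
  u ← -1.220000 + (0.49/2)·(-2.415600 + (-4.809636)) = -2.990183
x=0.490000, u=-2.990183:
  k1 = f(0.490000, -2.990183) = -5.970983
  k2 = f(0.980000, -5.915965) = -11.915294
  u ← -2.990183 + (0.49/2)·(-5.970983 + (-11.915294)) = -7.372321
x=0.980000, u=-7.372321:
  k1 = f(0.980000, -7.372321) = -14.798879
  k2 = f(1.470000, -14.623771) = -29.408856
  u ← -7.372321 + (0.49/2)·(-14.798879 + (-29.408856)) = -18.203216
u(1.47) ≈ -18.2032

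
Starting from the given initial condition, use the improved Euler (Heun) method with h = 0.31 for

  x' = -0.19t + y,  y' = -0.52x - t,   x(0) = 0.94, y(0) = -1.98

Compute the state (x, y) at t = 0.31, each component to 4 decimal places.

Heun on (x,y): k1 = f(t_n, state_n); k2 = f(t_n + h, state_n + h·k1); state_{n+1} = state_n + (h/2)·(k1 + k2).
0.000000: (0.940000, -1.980000)
  k1 = (-1.980000, -0.488800)
  predictor → (0.326200, -2.131528)
  k2 = (-2.190428, -0.479624)
  → (0.293584, -2.130106)
(x(0.31), y(0.31)) ≈ (0.2936, -2.1301)

0.2936, -2.1301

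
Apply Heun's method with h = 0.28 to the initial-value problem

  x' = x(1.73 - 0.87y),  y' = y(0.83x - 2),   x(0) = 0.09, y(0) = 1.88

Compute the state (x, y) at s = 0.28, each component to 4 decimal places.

Heun on (x,y): k1 = f(s_n, state_n); k2 = f(s_n + h, state_n + h·k1); state_{n+1} = state_n + (h/2)·(k1 + k2).
0.000000: (0.090000, 1.880000)
  k1 = (0.008496, -3.619564)
  predictor → (0.092379, 0.866522)
  k2 = (0.090173, -1.666604)
  → (0.103814, 1.139936)
(x(0.28), y(0.28)) ≈ (0.1038, 1.1399)

0.1038, 1.1399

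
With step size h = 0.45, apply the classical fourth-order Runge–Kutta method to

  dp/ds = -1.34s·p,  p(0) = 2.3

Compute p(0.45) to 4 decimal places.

2.0082

RK4: k1 = f(s_n, p_n); k2 = f(s_n + h/2, p_n + (h/2)·k1); k3 = f(s_n + h/2, p_n + (h/2)·k2); k4 = f(s_n + h, p_n + h·k3); p_{n+1} = p_n + (h/6)·(k1 + 2k2 + 2k3 + k4).
s=0.000000, p=2.300000:
  k1 = f(0.000000, 2.300000) = 0.000000
  k2 = f(0.225000, 2.300000) = -0.693450
  k3 = f(0.225000, 2.143974) = -0.646408
  k4 = f(0.450000, 2.009116) = -1.211497
  p ← 2.300000 + (0.45/6)·(k1 + 2k2 + 2k3 + k4) = 2.008159
p(0.45) ≈ 2.0082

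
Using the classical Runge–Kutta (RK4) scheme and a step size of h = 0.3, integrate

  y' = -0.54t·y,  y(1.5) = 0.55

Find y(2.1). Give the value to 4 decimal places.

RK4: k1 = f(t_n, y_n); k2 = f(t_n + h/2, y_n + (h/2)·k1); k3 = f(t_n + h/2, y_n + (h/2)·k2); k4 = f(t_n + h, y_n + h·k3); y_{n+1} = y_n + (h/6)·(k1 + 2k2 + 2k3 + k4).
t=1.500000, y=0.550000:
  k1 = f(1.500000, 0.550000) = -0.445500
  k2 = f(1.650000, 0.483175) = -0.430509
  k3 = f(1.650000, 0.485424) = -0.432512
  k4 = f(1.800000, 0.420246) = -0.408479
  y ← 0.550000 + (0.3/6)·(k1 + 2k2 + 2k3 + k4) = 0.420999
t=1.800000, y=0.420999:
  k1 = f(1.800000, 0.420999) = -0.409211
  k2 = f(1.950000, 0.359617) = -0.378677
  k3 = f(1.950000, 0.364197) = -0.383500
  k4 = f(2.100000, 0.305949) = -0.346946
  y ← 0.420999 + (0.3/6)·(k1 + 2k2 + 2k3 + k4) = 0.306973
y(2.1) ≈ 0.3070

0.3070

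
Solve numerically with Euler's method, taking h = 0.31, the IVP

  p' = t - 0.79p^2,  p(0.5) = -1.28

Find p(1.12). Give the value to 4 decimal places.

Euler: p_{n+1} = p_n + h·f(t_n, p_n).
t=0.500000, p=-1.280000: f=-0.794336 → p ← -1.280000 + 0.31·(-0.794336) = -1.526244
t=0.810000, p=-1.526244: f=-1.030243 → p ← -1.526244 + 0.31·(-1.030243) = -1.845619
p(1.12) ≈ -1.8456

-1.8456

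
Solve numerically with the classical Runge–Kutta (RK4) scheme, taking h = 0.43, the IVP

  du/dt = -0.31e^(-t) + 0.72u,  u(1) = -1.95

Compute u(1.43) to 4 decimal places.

-2.7048

RK4: k1 = f(t_n, u_n); k2 = f(t_n + h/2, u_n + (h/2)·k1); k3 = f(t_n + h/2, u_n + (h/2)·k2); k4 = f(t_n + h, u_n + h·k3); u_{n+1} = u_n + (h/6)·(k1 + 2k2 + 2k3 + k4).
t=1.000000, u=-1.950000:
  k1 = f(1.000000, -1.950000) = -1.518043
  k2 = f(1.215000, -2.276379) = -1.730973
  k3 = f(1.215000, -2.322159) = -1.763935
  k4 = f(1.430000, -2.708492) = -2.024300
  u ← -1.950000 + (0.43/6)·(k1 + 2k2 + 2k3 + k4) = -2.704805
u(1.43) ≈ -2.7048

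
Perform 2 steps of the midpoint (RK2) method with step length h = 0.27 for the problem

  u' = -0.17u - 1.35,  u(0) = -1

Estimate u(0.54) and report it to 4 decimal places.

Midpoint: k1 = f(s_n, u_n); k2 = f(s_n + h/2, u_n + (h/2)·k1); u_{n+1} = u_n + h·k2.
s=0.000000, u=-1.000000:
  k1 = f(0.000000, -1.000000) = -1.180000
  k2 = f(0.135000, -1.159300) = -1.152919
  u ← -1.000000 + 0.27·(-1.152919) = -1.311288
s=0.270000, u=-1.311288:
  k1 = f(0.270000, -1.311288) = -1.127081
  k2 = f(0.405000, -1.463444) = -1.101215
  u ← -1.311288 + 0.27·(-1.101215) = -1.608616
u(0.54) ≈ -1.6086

-1.6086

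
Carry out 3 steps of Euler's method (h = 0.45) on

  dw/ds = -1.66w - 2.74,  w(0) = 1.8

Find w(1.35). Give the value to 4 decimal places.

Euler: w_{n+1} = w_n + h·f(s_n, w_n).
s=0.000000, w=1.800000: f=-5.728000 → w ← 1.800000 + 0.45·(-5.728000) = -0.777600
s=0.450000, w=-0.777600: f=-1.449184 → w ← -0.777600 + 0.45·(-1.449184) = -1.429733
s=0.900000, w=-1.429733: f=-0.366644 → w ← -1.429733 + 0.45·(-0.366644) = -1.594722
w(1.35) ≈ -1.5947

-1.5947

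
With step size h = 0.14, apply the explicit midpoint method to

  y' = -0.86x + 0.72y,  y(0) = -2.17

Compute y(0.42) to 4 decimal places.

Midpoint: k1 = f(x_n, y_n); k2 = f(x_n + h/2, y_n + (h/2)·k1); y_{n+1} = y_n + h·k2.
x=0.000000, y=-2.170000:
  k1 = f(0.000000, -2.170000) = -1.562400
  k2 = f(0.070000, -2.279368) = -1.701345
  y ← -2.170000 + 0.14·(-1.701345) = -2.408188
x=0.140000, y=-2.408188:
  k1 = f(0.140000, -2.408188) = -1.854296
  k2 = f(0.210000, -2.537989) = -2.007952
  y ← -2.408188 + 0.14·(-2.007952) = -2.689302
x=0.280000, y=-2.689302:
  k1 = f(0.280000, -2.689302) = -2.177097
  k2 = f(0.350000, -2.841698) = -2.347023
  y ← -2.689302 + 0.14·(-2.347023) = -3.017885
y(0.42) ≈ -3.0179

-3.0179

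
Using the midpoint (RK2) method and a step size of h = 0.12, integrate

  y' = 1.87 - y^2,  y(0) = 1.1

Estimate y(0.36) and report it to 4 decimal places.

Midpoint: k1 = f(t_n, y_n); k2 = f(t_n + h/2, y_n + (h/2)·k1); y_{n+1} = y_n + h·k2.
t=0.000000, y=1.100000:
  k1 = f(0.000000, 1.100000) = 0.660000
  k2 = f(0.060000, 1.139600) = 0.571312
  y ← 1.100000 + 0.12·0.571312 = 1.168557
t=0.120000, y=1.168557:
  k1 = f(0.120000, 1.168557) = 0.504474
  k2 = f(0.180000, 1.198826) = 0.432817
  y ← 1.168557 + 0.12·0.432817 = 1.220495
t=0.240000, y=1.220495:
  k1 = f(0.240000, 1.220495) = 0.380391
  k2 = f(0.300000, 1.243319) = 0.324158
  y ← 1.220495 + 0.12·0.324158 = 1.259394
y(0.36) ≈ 1.2594

1.2594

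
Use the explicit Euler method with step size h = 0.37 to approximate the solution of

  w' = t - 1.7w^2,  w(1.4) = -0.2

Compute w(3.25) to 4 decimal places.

1.3432

Euler: w_{n+1} = w_n + h·f(t_n, w_n).
t=1.400000, w=-0.200000: f=1.332000 → w ← -0.200000 + 0.37·1.332000 = 0.292840
t=1.770000, w=0.292840: f=1.624216 → w ← 0.292840 + 0.37·1.624216 = 0.893800
t=2.140000, w=0.893800: f=0.781907 → w ← 0.893800 + 0.37·0.781907 = 1.183105
t=2.510000, w=1.183105: f=0.130444 → w ← 1.183105 + 0.37·0.130444 = 1.231370
t=2.880000, w=1.231370: f=0.302338 → w ← 1.231370 + 0.37·0.302338 = 1.343235
w(3.25) ≈ 1.3432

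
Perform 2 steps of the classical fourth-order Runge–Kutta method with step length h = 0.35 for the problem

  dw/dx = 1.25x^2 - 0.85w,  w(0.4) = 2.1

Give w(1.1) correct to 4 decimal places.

RK4: k1 = f(x_n, w_n); k2 = f(x_n + h/2, w_n + (h/2)·k1); k3 = f(x_n + h/2, w_n + (h/2)·k2); k4 = f(x_n + h, w_n + h·k3); w_{n+1} = w_n + (h/6)·(k1 + 2k2 + 2k3 + k4).
x=0.400000, w=2.100000:
  k1 = f(0.400000, 2.100000) = -1.585000
  k2 = f(0.575000, 1.822625) = -1.135950
  k3 = f(0.575000, 1.901209) = -1.202746
  k4 = f(0.750000, 1.679039) = -0.724058
  w ← 2.100000 + (0.35/6)·(k1 + 2k2 + 2k3 + k4) = 1.692457
x=0.750000, w=1.692457:
  k1 = f(0.750000, 1.692457) = -0.735464
  k2 = f(0.925000, 1.563751) = -0.259657
  k3 = f(0.925000, 1.647017) = -0.330433
  k4 = f(1.100000, 1.576805) = 0.172215
  w ← 1.692457 + (0.35/6)·(k1 + 2k2 + 2k3 + k4) = 1.590757
w(1.1) ≈ 1.5908

1.5908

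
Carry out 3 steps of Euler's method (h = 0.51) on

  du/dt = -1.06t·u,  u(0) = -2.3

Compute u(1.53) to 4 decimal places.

-0.7473

Euler: u_{n+1} = u_n + h·f(t_n, u_n).
t=0.000000, u=-2.300000: f=0.000000 → u ← -2.300000 + 0.51·0.000000 = -2.300000
t=0.510000, u=-2.300000: f=1.243380 → u ← -2.300000 + 0.51·1.243380 = -1.665876
t=1.020000, u=-1.665876: f=1.801145 → u ← -1.665876 + 0.51·1.801145 = -0.747292
u(1.53) ≈ -0.7473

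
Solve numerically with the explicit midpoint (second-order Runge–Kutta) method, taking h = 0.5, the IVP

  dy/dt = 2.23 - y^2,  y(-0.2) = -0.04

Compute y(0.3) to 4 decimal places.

Midpoint: k1 = f(t_n, y_n); k2 = f(t_n + h/2, y_n + (h/2)·k1); y_{n+1} = y_n + h·k2.
t=-0.200000, y=-0.040000:
  k1 = f(-0.200000, -0.040000) = 2.228400
  k2 = f(0.050000, 0.517100) = 1.962608
  y ← -0.040000 + 0.5·1.962608 = 0.941304
y(0.3) ≈ 0.9413

0.9413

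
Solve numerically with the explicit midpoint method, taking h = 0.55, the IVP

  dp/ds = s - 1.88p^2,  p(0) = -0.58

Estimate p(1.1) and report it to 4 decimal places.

-2.5876

Midpoint: k1 = f(s_n, p_n); k2 = f(s_n + h/2, p_n + (h/2)·k1); p_{n+1} = p_n + h·k2.
s=0.000000, p=-0.580000:
  k1 = f(0.000000, -0.580000) = -0.632432
  k2 = f(0.275000, -0.753919) = -0.793580
  p ← -0.580000 + 0.55·(-0.793580) = -1.016469
s=0.550000, p=-1.016469:
  k1 = f(0.550000, -1.016469) = -1.392433
  k2 = f(0.825000, -1.399388) = -2.856579
  p ← -1.016469 + 0.55·(-2.856579) = -2.587588
p(1.1) ≈ -2.5876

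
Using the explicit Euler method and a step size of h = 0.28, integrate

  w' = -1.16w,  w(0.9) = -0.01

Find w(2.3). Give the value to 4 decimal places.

Euler: w_{n+1} = w_n + h·f(x_n, w_n).
x=0.900000, w=-0.010000: f=0.011600 → w ← -0.010000 + 0.28·0.011600 = -0.006752
x=1.180000, w=-0.006752: f=0.007832 → w ← -0.006752 + 0.28·0.007832 = -0.004559
x=1.460000, w=-0.004559: f=0.005288 → w ← -0.004559 + 0.28·0.005288 = -0.003078
x=1.740000, w=-0.003078: f=0.003571 → w ← -0.003078 + 0.28·0.003571 = -0.002078
x=2.020000, w=-0.002078: f=0.002411 → w ← -0.002078 + 0.28·0.002411 = -0.001403
w(2.3) ≈ -0.0014

-0.0014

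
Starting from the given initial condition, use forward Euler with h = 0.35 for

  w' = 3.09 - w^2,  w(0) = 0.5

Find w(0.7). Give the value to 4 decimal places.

Euler: w_{n+1} = w_n + h·f(t_n, w_n).
t=0.000000, w=0.500000: f=2.840000 → w ← 0.500000 + 0.35·2.840000 = 1.494000
t=0.350000, w=1.494000: f=0.857964 → w ← 1.494000 + 0.35·0.857964 = 1.794287
w(0.7) ≈ 1.7943

1.7943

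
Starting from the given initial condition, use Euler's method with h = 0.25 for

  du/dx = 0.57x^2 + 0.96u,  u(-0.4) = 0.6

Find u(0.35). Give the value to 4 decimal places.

Euler: u_{n+1} = u_n + h·f(x_n, u_n).
x=-0.400000, u=0.600000: f=0.667200 → u ← 0.600000 + 0.25·0.667200 = 0.766800
x=-0.150000, u=0.766800: f=0.748953 → u ← 0.766800 + 0.25·0.748953 = 0.954038
x=0.100000, u=0.954038: f=0.921577 → u ← 0.954038 + 0.25·0.921577 = 1.184432
u(0.35) ≈ 1.1844

1.1844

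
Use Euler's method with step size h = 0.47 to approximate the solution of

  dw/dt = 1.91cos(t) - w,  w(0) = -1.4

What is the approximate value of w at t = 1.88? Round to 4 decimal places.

0.6723

Euler: w_{n+1} = w_n + h·f(t_n, w_n).
t=0.000000, w=-1.400000: f=3.310000 → w ← -1.400000 + 0.47·3.310000 = 0.155700
t=0.470000, w=0.155700: f=1.547195 → w ← 0.155700 + 0.47·1.547195 = 0.882882
t=0.940000, w=0.882882: f=0.243613 → w ← 0.882882 + 0.47·0.243613 = 0.997380
t=1.410000, w=0.997380: f=-0.691581 → w ← 0.997380 + 0.47·(-0.691581) = 0.672337
w(1.88) ≈ 0.6723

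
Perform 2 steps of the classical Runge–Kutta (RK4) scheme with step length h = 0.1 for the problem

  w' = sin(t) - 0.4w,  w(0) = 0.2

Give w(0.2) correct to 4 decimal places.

RK4: k1 = f(t_n, w_n); k2 = f(t_n + h/2, w_n + (h/2)·k1); k3 = f(t_n + h/2, w_n + (h/2)·k2); k4 = f(t_n + h, w_n + h·k3); w_{n+1} = w_n + (h/6)·(k1 + 2k2 + 2k3 + k4).
t=0.000000, w=0.200000:
  k1 = f(0.000000, 0.200000) = -0.080000
  k2 = f(0.050000, 0.196000) = -0.028421
  k3 = f(0.050000, 0.198579) = -0.029452
  k4 = f(0.100000, 0.197055) = 0.021012
  w ← 0.200000 + (0.1/6)·(k1 + 2k2 + 2k3 + k4) = 0.197088
t=0.100000, w=0.197088:
  k1 = f(0.100000, 0.197088) = 0.020998
  k2 = f(0.150000, 0.198138) = 0.070183
  k3 = f(0.150000, 0.200597) = 0.069199
  k4 = f(0.200000, 0.204008) = 0.117066
  w ← 0.197088 + (0.1/6)·(k1 + 2k2 + 2k3 + k4) = 0.204035
w(0.2) ≈ 0.2040

0.2040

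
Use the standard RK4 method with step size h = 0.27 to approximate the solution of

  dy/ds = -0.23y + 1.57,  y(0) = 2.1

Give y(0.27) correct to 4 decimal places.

2.3846

RK4: k1 = f(s_n, y_n); k2 = f(s_n + h/2, y_n + (h/2)·k1); k3 = f(s_n + h/2, y_n + (h/2)·k2); k4 = f(s_n + h, y_n + h·k3); y_{n+1} = y_n + (h/6)·(k1 + 2k2 + 2k3 + k4).
s=0.000000, y=2.100000:
  k1 = f(0.000000, 2.100000) = 1.087000
  k2 = f(0.135000, 2.246745) = 1.053249
  k3 = f(0.135000, 2.242189) = 1.054297
  k4 = f(0.270000, 2.384660) = 1.021528
  y ← 2.100000 + (0.27/6)·(k1 + 2k2 + 2k3 + k4) = 2.384563
y(0.27) ≈ 2.3846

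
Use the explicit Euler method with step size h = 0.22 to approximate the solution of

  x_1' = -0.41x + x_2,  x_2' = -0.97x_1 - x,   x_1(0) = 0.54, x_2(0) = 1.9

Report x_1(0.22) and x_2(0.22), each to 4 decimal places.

0.9580, 1.7848

Euler on (x_1,x_2): x_1_{n+1} = x_1_n + h·x_1', x_2_{n+1} = x_2_n + h·x_2'.
0.000000: (0.540000, 1.900000); f=(1.900000, -0.523800) → (0.958000, 1.784764)
(x_1(0.22), x_2(0.22)) ≈ (0.9580, 1.7848)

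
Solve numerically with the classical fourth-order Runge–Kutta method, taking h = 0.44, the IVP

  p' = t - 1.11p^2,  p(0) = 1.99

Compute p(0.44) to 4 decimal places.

RK4: k1 = f(t_n, p_n); k2 = f(t_n + h/2, p_n + (h/2)·k1); k3 = f(t_n + h/2, p_n + (h/2)·k2); k4 = f(t_n + h, p_n + h·k3); p_{n+1} = p_n + (h/6)·(k1 + 2k2 + 2k3 + k4).
t=0.000000, p=1.990000:
  k1 = f(0.000000, 1.990000) = -4.395711
  k2 = f(0.220000, 1.022944) = -0.941519
  k3 = f(0.220000, 1.782866) = -3.308258
  k4 = f(0.440000, 0.534367) = 0.123042
  p ← 1.990000 + (0.44/6)·(k1 + 2k2 + 2k3 + k4) = 1.053370
p(0.44) ≈ 1.0534

1.0534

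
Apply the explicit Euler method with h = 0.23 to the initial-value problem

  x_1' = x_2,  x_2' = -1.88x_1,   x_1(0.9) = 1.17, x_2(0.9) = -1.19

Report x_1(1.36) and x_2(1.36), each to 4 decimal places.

Euler on (x_1,x_2): x_1_{n+1} = x_1_n + h·x_1', x_2_{n+1} = x_2_n + h·x_2'.
0.900000: (1.170000, -1.190000); f=(-1.190000, -2.199600) → (0.896300, -1.695908)
1.130000: (0.896300, -1.695908); f=(-1.695908, -1.685044) → (0.506241, -2.083468)
(x_1(1.36), x_2(1.36)) ≈ (0.5062, -2.0835)

0.5062, -2.0835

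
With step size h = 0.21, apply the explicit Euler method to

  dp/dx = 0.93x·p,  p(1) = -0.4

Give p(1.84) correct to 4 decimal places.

-0.9954

Euler: p_{n+1} = p_n + h·f(x_n, p_n).
x=1.000000, p=-0.400000: f=-0.372000 → p ← -0.400000 + 0.21·(-0.372000) = -0.478120
x=1.210000, p=-0.478120: f=-0.538028 → p ← -0.478120 + 0.21·(-0.538028) = -0.591106
x=1.420000, p=-0.591106: f=-0.780615 → p ← -0.591106 + 0.21·(-0.780615) = -0.755035
x=1.630000, p=-0.755035: f=-1.144558 → p ← -0.755035 + 0.21·(-1.144558) = -0.995392
p(1.84) ≈ -0.9954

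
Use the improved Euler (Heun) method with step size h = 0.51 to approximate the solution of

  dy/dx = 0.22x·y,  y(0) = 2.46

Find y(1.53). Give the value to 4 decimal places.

3.1772

Heun: k1 = f(x_n, y_n); k2 = f(x_n + h, y_n + h·k1); y_{n+1} = y_n + (h/2)·(k1 + k2).
x=0.000000, y=2.460000:
  k1 = f(0.000000, 2.460000) = 0.000000
  k2 = f(0.510000, 2.460000) = 0.276012
  y ← 2.460000 + (0.51/2)·(0.000000 + 0.276012) = 2.530383
x=0.510000, y=2.530383:
  k1 = f(0.510000, 2.530383) = 0.283909
  k2 = f(1.020000, 2.675177) = 0.600310
  y ← 2.530383 + (0.51/2)·(0.283909 + 0.600310) = 2.755859
x=1.020000, y=2.755859:
  k1 = f(1.020000, 2.755859) = 0.618415
  k2 = f(1.530000, 3.071250) = 1.033783
  y ← 2.755859 + (0.51/2)·(0.618415 + 1.033783) = 3.177169
y(1.53) ≈ 3.1772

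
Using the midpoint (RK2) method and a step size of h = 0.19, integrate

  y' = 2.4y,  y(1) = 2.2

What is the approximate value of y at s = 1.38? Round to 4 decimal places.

5.3537

Midpoint: k1 = f(s_n, y_n); k2 = f(s_n + h/2, y_n + (h/2)·k1); y_{n+1} = y_n + h·k2.
s=1.000000, y=2.200000:
  k1 = f(1.000000, 2.200000) = 5.280000
  k2 = f(1.095000, 2.701600) = 6.483840
  y ← 2.200000 + 0.19·6.483840 = 3.431930
s=1.190000, y=3.431930:
  k1 = f(1.190000, 3.431930) = 8.236631
  k2 = f(1.285000, 4.214410) = 10.114583
  y ← 3.431930 + 0.19·10.114583 = 5.353700
y(1.38) ≈ 5.3537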